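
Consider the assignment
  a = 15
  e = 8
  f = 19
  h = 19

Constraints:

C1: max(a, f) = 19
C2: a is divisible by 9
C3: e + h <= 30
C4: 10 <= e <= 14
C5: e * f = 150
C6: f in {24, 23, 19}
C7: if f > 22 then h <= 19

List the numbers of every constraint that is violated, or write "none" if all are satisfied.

Constraints 2, 4, and 5 do not hold.

C1: max(15, 19) = 19 — holds.
C2: 15 = 9*1 + 6, so 9 does not divide 15 — does not hold.
C3: e + h = 8 + 19 = 27; 27 ≤ 30 — holds.
C4: e = 8 is outside [10, 14] — does not hold.
C5: e * f = 8 * 19 = 152, not 150 — does not hold.
C6: f = 19 is in {24, 23, 19} — holds.
C7: f = 19, not > 22; antecedent false, conditional vacuously true — holds.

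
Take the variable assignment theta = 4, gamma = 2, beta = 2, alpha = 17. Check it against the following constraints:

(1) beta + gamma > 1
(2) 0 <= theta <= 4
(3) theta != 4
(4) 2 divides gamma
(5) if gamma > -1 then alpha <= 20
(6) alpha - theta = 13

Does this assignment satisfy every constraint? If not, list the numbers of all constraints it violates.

(1) beta + gamma = 2 + 2 = 4; 4 > 1 — holds.
(2) theta = 4 lies in [0, 4] — holds.
(3) theta = 4, but 4 is required to differ — does not hold.
(4) 2 / 2 = 1, so 2 divides 2 — holds.
(5) gamma = 2 > -1, so we need alpha ≤ 20; alpha = 17 ≤ 20 — holds.
(6) alpha - theta = 17 - 4 = 13 — holds.

Violated: 3.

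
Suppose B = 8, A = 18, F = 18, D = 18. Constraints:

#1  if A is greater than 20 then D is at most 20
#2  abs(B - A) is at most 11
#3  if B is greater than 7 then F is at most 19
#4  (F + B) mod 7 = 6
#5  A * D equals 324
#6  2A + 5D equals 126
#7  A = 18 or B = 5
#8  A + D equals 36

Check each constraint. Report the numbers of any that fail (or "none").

#1 A = 18, not > 20; antecedent false, conditional vacuously true  ✓
#2 abs(8 - 18) = 10; 10 ≤ 11  ✓
#3 B = 8 > 7, so we need F ≤ 19; F = 18 ≤ 19  ✓
#4 F + B = 26; 26 mod 7 = 5, not 6  ✗
#5 A * D = 18 * 18 = 324  ✓
#6 2A + 5D = 2(18) + 5(18) = 126  ✓
#7 A = 18 = 18 (first disjunct)  ✓
#8 A + D = 18 + 18 = 36  ✓

Constraint 4 does not hold.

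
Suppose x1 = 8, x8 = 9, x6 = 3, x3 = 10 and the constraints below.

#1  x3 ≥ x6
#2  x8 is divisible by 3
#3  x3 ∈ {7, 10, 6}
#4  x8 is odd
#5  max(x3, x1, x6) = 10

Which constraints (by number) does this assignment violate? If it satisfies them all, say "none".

#1 x3 = 10, x6 = 3; 10 ≥ 3 — satisfied.
#2 9 / 3 = 3, so 3 divides 9 — satisfied.
#3 x3 = 10 is in {7, 10, 6} — satisfied.
#4 x8 = 9 is odd — satisfied.
#5 max(10, 8, 3) = 10 — satisfied.

The assignment satisfies every constraint.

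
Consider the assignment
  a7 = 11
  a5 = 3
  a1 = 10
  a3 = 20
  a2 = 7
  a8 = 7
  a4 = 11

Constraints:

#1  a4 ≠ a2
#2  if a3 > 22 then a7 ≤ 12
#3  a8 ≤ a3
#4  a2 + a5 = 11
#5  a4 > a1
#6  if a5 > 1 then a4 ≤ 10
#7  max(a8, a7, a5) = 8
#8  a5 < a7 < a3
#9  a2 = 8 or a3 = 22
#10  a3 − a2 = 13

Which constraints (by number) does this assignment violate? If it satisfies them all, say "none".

#1 a4 = 11, a2 = 7; distinct  OK
#2 a3 = 20, not > 22; antecedent false, conditional vacuously true  OK
#3 a8 = 7, a3 = 20; 7 ≤ 20  OK
#4 a2 + a5 = 7 + 3 = 10, not 11  FAIL
#5 a4 = 11, a1 = 10; 11 > 10  OK
#6 a5 = 3 > 1, so we need a4 ≤ 10; but a4 = 11 > 10  FAIL
#7 max(7, 11, 3) = 11, not 8  FAIL
#8 values 3 < 11 < 20  OK
#9 a2 = 7 ≠ 8 and a3 = 20 ≠ 22; both disjuncts false  FAIL
#10 a3 − a2 = 20 − 7 = 13  OK

No — constraints 4, 6, 7, and 9 are not satisfied.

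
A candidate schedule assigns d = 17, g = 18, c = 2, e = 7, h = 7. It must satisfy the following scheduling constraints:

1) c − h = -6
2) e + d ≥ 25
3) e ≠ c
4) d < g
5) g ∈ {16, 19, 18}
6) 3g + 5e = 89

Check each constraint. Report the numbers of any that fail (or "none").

1) c − h = 2 − 7 = -5, not -6 — does not hold.
2) e + d = 7 + 17 = 24; 24 < 25, bound 25 not met — does not hold.
3) e = 7, c = 2; distinct — holds.
4) d = 17, g = 18; 17 < 18 — holds.
5) g = 18 is in {16, 19, 18} — holds.
6) 3g + 5e = 3(18) + 5(7) = 89 — holds.

No — constraints 1, 2 are not satisfied.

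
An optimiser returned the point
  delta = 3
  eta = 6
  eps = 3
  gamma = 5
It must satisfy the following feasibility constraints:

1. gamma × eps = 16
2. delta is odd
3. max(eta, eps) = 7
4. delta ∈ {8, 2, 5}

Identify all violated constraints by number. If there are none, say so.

The assignment fails constraints 1, 3, and 4.

1. gamma × eps = 5 × 3 = 15, not 16  FAIL
2. delta = 3 is odd  OK
3. max(6, 3) = 6, not 7  FAIL
4. delta = 3 is not in {8, 2, 5}  FAIL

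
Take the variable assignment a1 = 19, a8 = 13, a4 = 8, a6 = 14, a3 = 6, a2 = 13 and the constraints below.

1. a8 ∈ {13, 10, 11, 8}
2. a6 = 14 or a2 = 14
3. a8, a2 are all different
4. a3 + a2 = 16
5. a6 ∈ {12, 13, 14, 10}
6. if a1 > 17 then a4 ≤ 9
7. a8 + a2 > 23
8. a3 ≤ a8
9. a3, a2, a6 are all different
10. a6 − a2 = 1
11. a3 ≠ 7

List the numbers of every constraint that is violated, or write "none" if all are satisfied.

1. a8 = 13 is in {13, 10, 11, 8}  true
2. a6 = 14 = 14 (first disjunct)  true
3. a8 = a2 = 13, not all different  false
4. a3 + a2 = 6 + 13 = 19, not 16  false
5. a6 = 14 is in {12, 13, 14, 10}  true
6. a1 = 19 > 17, so we need a4 ≤ 9; a4 = 8 ≤ 9  true
7. a8 + a2 = 13 + 13 = 26; 26 > 23  true
8. a3 = 6, a8 = 13; 6 ≤ 13  true
9. values 6, 13, 14 are pairwise distinct  true
10. a6 − a2 = 14 − 13 = 1  true
11. a3 = 6, and 6 ≠ 7  true

The assignment fails constraints 3 and 4.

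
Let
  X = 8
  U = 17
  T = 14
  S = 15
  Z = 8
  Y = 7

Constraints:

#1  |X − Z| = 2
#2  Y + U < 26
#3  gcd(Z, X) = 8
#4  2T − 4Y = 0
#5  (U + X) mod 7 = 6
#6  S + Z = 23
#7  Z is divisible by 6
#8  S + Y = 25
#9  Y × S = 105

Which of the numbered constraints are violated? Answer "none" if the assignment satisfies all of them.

#1 |8 − 8| = 0, not 2 — does not hold.
#2 Y + U = 7 + 17 = 24; 24 < 26 — holds.
#3 gcd(8, 8) = 8 — holds.
#4 2T − 4Y = 2(14) − 4(7) = 0 — holds.
#5 U + X = 25; 25 mod 7 = 4, not 6 — does not hold.
#6 S + Z = 15 + 8 = 23 — holds.
#7 8 = 6×1 + 2, so 6 does not divide 8 — does not hold.
#8 S + Y = 15 + 7 = 22, not 25 — does not hold.
#9 Y × S = 7 × 15 = 105 — holds.

Violated: 1, 5, 7, and 8.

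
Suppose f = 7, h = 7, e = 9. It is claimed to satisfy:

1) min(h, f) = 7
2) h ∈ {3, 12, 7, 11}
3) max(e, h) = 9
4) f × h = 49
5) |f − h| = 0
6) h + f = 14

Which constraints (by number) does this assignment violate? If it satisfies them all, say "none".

1) min(7, 7) = 7  ✓
2) h = 7 is in {3, 12, 7, 11}  ✓
3) max(9, 7) = 9  ✓
4) f × h = 7 × 7 = 49  ✓
5) |7 − 7| = 0  ✓
6) h + f = 7 + 7 = 14  ✓

All constraints are satisfied.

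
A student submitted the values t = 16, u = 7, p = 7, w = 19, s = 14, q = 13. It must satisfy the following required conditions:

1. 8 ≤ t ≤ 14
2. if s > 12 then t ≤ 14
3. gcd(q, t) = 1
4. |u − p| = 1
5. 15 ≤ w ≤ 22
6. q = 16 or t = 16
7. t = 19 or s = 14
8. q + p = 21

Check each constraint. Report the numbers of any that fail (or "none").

The assignment fails constraints 1, 2, 4, and 8.

1. t = 16 is outside [8, 14]  no
2. s = 14 > 12, so we need t ≤ 14; but t = 16 > 14  no
3. gcd(13, 16) = 1  yes
4. |7 − 7| = 0, not 1  no
5. w = 19 lies in [15, 22]  yes
6. q = 13 ≠ 16, but t = 16 = 16 (second disjunct)  yes
7. t = 16 ≠ 19, but s = 14 = 14 (second disjunct)  yes
8. q + p = 13 + 7 = 20, not 21  no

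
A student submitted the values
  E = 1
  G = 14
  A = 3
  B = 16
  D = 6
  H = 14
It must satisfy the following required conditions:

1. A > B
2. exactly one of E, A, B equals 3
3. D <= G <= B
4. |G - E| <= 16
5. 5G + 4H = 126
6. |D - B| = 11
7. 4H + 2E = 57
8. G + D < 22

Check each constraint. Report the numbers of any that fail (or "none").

1. A = 3, B = 16; 3 ≤ 16 (want >) — fails.
2. E=1, A=3, B=16; 1 of them equals 3 — holds.
3. values 6 <= 14 <= 16 — holds.
4. |14 - 1| = 13; 13 ≤ 16 — holds.
5. 5G + 4H = 5(14) + 4(14) = 126 — holds.
6. |6 - 16| = 10, not 11 — fails.
7. 4H + 2E = 4(14) + 2(1) = 58, not 57 — fails.
8. G + D = 14 + 6 = 20; 20 < 22 — holds.

No — constraints 1, 6, and 7 are not satisfied.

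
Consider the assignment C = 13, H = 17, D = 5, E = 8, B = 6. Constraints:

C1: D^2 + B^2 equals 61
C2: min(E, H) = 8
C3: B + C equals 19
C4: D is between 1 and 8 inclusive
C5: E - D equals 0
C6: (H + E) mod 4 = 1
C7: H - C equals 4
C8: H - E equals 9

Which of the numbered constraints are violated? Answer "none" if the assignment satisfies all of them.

Constraint 5 is violated.

C1: D^2 + B^2 = 5^2 + 6^2 = 25 + 36 = 61 — satisfied.
C2: min(8, 17) = 8 — satisfied.
C3: B + C = 6 + 13 = 19 — satisfied.
C4: D = 5 lies in [1, 8] — satisfied.
C5: E - D = 8 - 5 = 3, not 0 — violated.
C6: H + E = 25; 25 mod 4 = 1 — satisfied.
C7: H - C = 17 - 13 = 4 — satisfied.
C8: H - E = 17 - 8 = 9 — satisfied.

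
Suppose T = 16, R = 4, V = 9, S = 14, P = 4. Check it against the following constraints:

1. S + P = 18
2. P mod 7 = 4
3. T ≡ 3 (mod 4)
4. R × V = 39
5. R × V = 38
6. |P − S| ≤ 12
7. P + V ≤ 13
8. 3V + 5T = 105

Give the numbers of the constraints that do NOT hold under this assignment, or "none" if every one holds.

1. S + P = 14 + 4 = 18 — satisfied.
2. 4 mod 7 = 4 — satisfied.
3. 16 mod 4 = 0, not 3 — violated.
4. R × V = 4 × 9 = 36, not 39 — violated.
5. R × V = 4 × 9 = 36, not 38 — violated.
6. |4 − 14| = 10; 10 ≤ 12 — satisfied.
7. P + V = 4 + 9 = 13; 13 ≤ 13 — satisfied.
8. 3V + 5T = 3(9) + 5(16) = 107, not 105 — violated.

The assignment fails constraints 3, 4, 5, and 8.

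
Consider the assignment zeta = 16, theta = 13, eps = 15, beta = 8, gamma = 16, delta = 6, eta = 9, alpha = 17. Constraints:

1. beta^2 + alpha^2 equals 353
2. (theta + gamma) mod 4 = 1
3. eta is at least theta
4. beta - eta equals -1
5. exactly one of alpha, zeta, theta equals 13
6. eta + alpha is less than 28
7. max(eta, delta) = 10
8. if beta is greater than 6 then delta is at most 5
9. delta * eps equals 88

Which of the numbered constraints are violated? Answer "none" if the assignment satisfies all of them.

1. beta^2 + alpha^2 = 8^2 + 17^2 = 64 + 289 = 353 — OK.
2. theta + gamma = 29; 29 mod 4 = 1 — OK.
3. eta = 9, theta = 13; 9 < 13 (want ≥) — violated.
4. beta - eta = 8 - 9 = -1 — OK.
5. alpha=17, zeta=16, theta=13; 1 of them equals 13 — OK.
6. eta + alpha = 9 + 17 = 26; 26 < 28 — OK.
7. max(9, 6) = 9, not 10 — violated.
8. beta = 8 > 6, so we need delta ≤ 5; but delta = 6 > 5 — violated.
9. delta * eps = 6 * 15 = 90, not 88 — violated.

No — constraints 3, 7, 8, and 9 are not satisfied.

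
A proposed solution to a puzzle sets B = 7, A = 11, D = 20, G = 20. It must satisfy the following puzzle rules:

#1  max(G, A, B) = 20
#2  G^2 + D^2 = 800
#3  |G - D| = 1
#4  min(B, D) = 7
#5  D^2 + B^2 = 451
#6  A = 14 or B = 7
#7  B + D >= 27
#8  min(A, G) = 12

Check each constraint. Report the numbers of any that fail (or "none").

Constraints 3, 5, and 8 are violated.

#1 max(20, 11, 7) = 20  true
#2 G^2 + D^2 = 20^2 + 20^2 = 400 + 400 = 800  true
#3 |20 - 20| = 0, not 1  false
#4 min(7, 20) = 7  true
#5 D^2 + B^2 = 20^2 + 7^2 = 400 + 49 = 449, not 451  false
#6 A = 11 ≠ 14, but B = 7 = 7 (second disjunct)  true
#7 B + D = 7 + 20 = 27; 27 ≥ 27  true
#8 min(11, 20) = 11, not 12  false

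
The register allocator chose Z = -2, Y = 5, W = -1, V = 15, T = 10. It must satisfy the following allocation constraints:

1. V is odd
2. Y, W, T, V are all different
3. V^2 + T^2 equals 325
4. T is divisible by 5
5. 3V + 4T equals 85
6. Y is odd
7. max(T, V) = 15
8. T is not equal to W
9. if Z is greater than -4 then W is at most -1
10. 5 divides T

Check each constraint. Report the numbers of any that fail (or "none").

1. V = 15 is odd — OK.
2. values 5, -1, 10, 15 are pairwise distinct — OK.
3. V^2 + T^2 = 15^2 + 10^2 = 225 + 100 = 325 — OK.
4. 10 / 5 = 2, so 5 divides 10 — OK.
5. 3V + 4T = 3(15) + 4(10) = 85 — OK.
6. Y = 5 is odd — OK.
7. max(10, 15) = 15 — OK.
8. T = 10, W = -1; distinct — OK.
9. Z = -2 > -4, so we need W ≤ -1; W = -1 ≤ -1 — OK.
10. 10 / 5 = 2, so 5 divides 10 — OK.

The assignment satisfies every constraint.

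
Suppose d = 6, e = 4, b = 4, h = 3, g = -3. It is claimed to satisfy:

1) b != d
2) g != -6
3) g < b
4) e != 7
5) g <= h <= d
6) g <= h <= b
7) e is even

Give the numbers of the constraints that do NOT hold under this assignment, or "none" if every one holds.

None — every constraint holds.

1) b = 4, d = 6; distinct  OK
2) g = -3, and -3 ≠ -6  OK
3) g = -3, b = 4; -3 < 4  OK
4) e = 4, and 4 ≠ 7  OK
5) values -3 <= 3 <= 6  OK
6) values -3 <= 3 <= 4  OK
7) e = 4 is even  OK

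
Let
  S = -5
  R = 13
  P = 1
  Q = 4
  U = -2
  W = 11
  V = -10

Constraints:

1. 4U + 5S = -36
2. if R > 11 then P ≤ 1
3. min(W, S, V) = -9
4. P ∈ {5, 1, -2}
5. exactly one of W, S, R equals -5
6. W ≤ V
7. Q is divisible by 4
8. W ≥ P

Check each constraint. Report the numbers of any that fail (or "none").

1. 4U + 5S = 4(-2) + 5(-5) = -33, not -36  no
2. R = 13 > 11, so we need P ≤ 1; P = 1 ≤ 1  yes
3. min(11, -5, -10) = -10, not -9  no
4. P = 1 is in {5, 1, -2}  yes
5. W=11, S=-5, R=13; 1 of them equals -5  yes
6. W = 11, V = -10; 11 > -10 (want ≤)  no
7. 4 / 4 = 1, so 4 divides 4  yes
8. W = 11, P = 1; 11 ≥ 1  yes

Constraints 1, 3, and 6 are violated.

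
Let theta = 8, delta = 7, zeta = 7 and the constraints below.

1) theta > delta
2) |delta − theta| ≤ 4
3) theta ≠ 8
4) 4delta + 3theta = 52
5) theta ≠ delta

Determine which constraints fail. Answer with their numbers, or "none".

1) theta = 8, delta = 7; 8 > 7 — OK.
2) |7 − 8| = 1; 1 ≤ 4 — OK.
3) theta = 8, but 8 is required to differ — violated.
4) 4delta + 3theta = 4(7) + 3(8) = 52 — OK.
5) theta = 8, delta = 7; distinct — OK.

Constraint 3 is violated.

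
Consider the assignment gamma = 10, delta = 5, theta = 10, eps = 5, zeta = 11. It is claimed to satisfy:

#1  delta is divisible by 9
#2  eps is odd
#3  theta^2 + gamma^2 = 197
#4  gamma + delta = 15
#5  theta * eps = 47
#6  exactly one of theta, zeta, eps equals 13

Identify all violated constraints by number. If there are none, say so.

#1 5 = 9*0 + 5, so 9 does not divide 5 — violated.
#2 eps = 5 is odd — satisfied.
#3 theta^2 + gamma^2 = 10^2 + 10^2 = 100 + 100 = 200, not 197 — violated.
#4 gamma + delta = 10 + 5 = 15 — satisfied.
#5 theta * eps = 10 * 5 = 50, not 47 — violated.
#6 theta=10, zeta=11, eps=5; 0 of them equal 13, not exactly one — violated.

Constraints 1, 3, 5, and 6 do not hold.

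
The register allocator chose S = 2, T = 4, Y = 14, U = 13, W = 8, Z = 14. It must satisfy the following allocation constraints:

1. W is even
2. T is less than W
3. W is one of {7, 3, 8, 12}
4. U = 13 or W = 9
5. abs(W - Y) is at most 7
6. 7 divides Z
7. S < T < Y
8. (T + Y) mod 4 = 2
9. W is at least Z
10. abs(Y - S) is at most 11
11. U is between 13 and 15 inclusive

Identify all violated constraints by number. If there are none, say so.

Constraints 9 and 10 are violated.

1. W = 8 is even — satisfied.
2. T = 4, W = 8; 4 < 8 — satisfied.
3. W = 8 is in {7, 3, 8, 12} — satisfied.
4. U = 13 = 13 (first disjunct) — satisfied.
5. abs(8 - 14) = 6; 6 ≤ 7 — satisfied.
6. 14 / 7 = 2, so 7 divides 14 — satisfied.
7. values 2 < 4 < 14 — satisfied.
8. T + Y = 18; 18 mod 4 = 2 — satisfied.
9. W = 8, Z = 14; 8 < 14 (want ≥) — violated.
10. abs(14 - 2) = 12; 12 > 11, exceeds bound 11 — violated.
11. U = 13 lies in [13, 15] — satisfied.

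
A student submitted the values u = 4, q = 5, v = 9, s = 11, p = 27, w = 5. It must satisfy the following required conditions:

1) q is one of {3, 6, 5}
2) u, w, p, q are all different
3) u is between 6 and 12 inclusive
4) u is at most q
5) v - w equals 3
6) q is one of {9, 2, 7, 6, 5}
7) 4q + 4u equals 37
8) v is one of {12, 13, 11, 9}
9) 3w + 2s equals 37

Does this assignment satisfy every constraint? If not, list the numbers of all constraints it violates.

1) q = 5 is in {3, 6, 5}  ✓
2) w = q = 5, not all different  ✗
3) u = 4 is outside [6, 12]  ✗
4) u = 4, q = 5; 4 ≤ 5  ✓
5) v - w = 9 - 5 = 4, not 3  ✗
6) q = 5 is in {9, 2, 7, 6, 5}  ✓
7) 4q + 4u = 4(5) + 4(4) = 36, not 37  ✗
8) v = 9 is in {12, 13, 11, 9}  ✓
9) 3w + 2s = 3(5) + 2(11) = 37  ✓

Constraints 2, 3, 5, and 7 do not hold.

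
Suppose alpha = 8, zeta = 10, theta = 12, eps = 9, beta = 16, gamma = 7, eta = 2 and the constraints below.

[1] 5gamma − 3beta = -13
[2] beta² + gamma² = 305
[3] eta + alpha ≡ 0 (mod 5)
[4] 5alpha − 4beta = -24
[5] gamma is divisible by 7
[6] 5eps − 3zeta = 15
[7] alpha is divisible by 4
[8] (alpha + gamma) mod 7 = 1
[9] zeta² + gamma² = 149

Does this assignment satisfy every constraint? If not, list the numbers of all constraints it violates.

Yes — all constraints hold.

[1] 5gamma − 3beta = 5(7) − 3(16) = -13  ✓
[2] beta² + gamma² = 16² + 7² = 256 + 49 = 305  ✓
[3] eta + alpha = 10; 10 mod 5 = 0  ✓
[4] 5alpha − 4beta = 5(8) − 4(16) = -24  ✓
[5] 7 / 7 = 1, so 7 divides 7  ✓
[6] 5eps − 3zeta = 5(9) − 3(10) = 15  ✓
[7] 8 / 4 = 2, so 4 divides 8  ✓
[8] alpha + gamma = 15; 15 mod 7 = 1  ✓
[9] zeta² + gamma² = 10² + 7² = 100 + 49 = 149  ✓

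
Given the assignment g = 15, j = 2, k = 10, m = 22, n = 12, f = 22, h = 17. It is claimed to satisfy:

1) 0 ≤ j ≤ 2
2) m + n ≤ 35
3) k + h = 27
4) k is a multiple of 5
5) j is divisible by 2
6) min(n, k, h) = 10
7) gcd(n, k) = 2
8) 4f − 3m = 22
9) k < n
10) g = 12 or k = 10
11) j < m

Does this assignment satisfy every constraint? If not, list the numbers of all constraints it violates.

1) j = 2 lies in [0, 2] — holds.
2) m + n = 22 + 12 = 34; 34 ≤ 35 — holds.
3) k + h = 10 + 17 = 27 — holds.
4) 10 / 5 = 2, so 5 divides 10 — holds.
5) 2 / 2 = 1, so 2 divides 2 — holds.
6) min(12, 10, 17) = 10 — holds.
7) gcd(12, 10) = 2 — holds.
8) 4f − 3m = 4(22) − 3(22) = 22 — holds.
9) k = 10, n = 12; 10 < 12 — holds.
10) g = 15 ≠ 12, but k = 10 = 10 (second disjunct) — holds.
11) j = 2, m = 22; 2 < 22 — holds.

All constraints are satisfied.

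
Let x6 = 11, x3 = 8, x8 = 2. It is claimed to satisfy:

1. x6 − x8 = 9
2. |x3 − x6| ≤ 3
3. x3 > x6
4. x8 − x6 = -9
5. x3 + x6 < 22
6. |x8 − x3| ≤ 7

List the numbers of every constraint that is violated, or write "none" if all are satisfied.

1. x6 − x8 = 11 − 2 = 9  ✓
2. |8 − 11| = 3; 3 ≤ 3  ✓
3. x3 = 8, x6 = 11; 8 ≤ 11 (want >)  ✗
4. x8 − x6 = 2 − 11 = -9  ✓
5. x3 + x6 = 8 + 11 = 19; 19 < 22  ✓
6. |2 − 8| = 6; 6 ≤ 7  ✓

Violated: 3.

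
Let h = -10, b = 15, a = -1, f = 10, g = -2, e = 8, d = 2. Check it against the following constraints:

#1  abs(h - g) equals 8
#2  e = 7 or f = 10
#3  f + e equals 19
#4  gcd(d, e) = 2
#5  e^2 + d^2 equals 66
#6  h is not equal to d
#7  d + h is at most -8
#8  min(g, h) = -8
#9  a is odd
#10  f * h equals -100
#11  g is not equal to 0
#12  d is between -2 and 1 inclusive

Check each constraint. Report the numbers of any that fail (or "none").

Constraints 3, 5, 8, and 12 are violated.

#1 abs(-10 - (-2)) = 8 — satisfied.
#2 e = 8 ≠ 7, but f = 10 = 10 (second disjunct) — satisfied.
#3 f + e = 10 + 8 = 18, not 19 — violated.
#4 gcd(2, 8) = 2 — satisfied.
#5 e^2 + d^2 = 8^2 + 2^2 = 64 + 4 = 68, not 66 — violated.
#6 h = -10, d = 2; distinct — satisfied.
#7 d + h = 2 + (-10) = -8; -8 ≤ -8 — satisfied.
#8 min(-2, -10) = -10, not -8 — violated.
#9 a = -1 is odd — satisfied.
#10 f * h = 10 * (-10) = -100 — satisfied.
#11 g = -2, and -2 ≠ 0 — satisfied.
#12 d = 2 is outside [-2, 1] — violated.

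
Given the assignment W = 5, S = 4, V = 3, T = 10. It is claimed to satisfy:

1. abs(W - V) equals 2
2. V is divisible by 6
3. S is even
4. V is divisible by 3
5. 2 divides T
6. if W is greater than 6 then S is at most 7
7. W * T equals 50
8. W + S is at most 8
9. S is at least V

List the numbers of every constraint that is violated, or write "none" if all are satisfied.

1. abs(5 - 3) = 2 — satisfied.
2. 3 = 6*0 + 3, so 6 does not divide 3 — violated.
3. S = 4 is even — satisfied.
4. 3 / 3 = 1, so 3 divides 3 — satisfied.
5. 10 / 2 = 5, so 2 divides 10 — satisfied.
6. W = 5, not > 6; antecedent false, conditional vacuously true — satisfied.
7. W * T = 5 * 10 = 50 — satisfied.
8. W + S = 5 + 4 = 9; 9 > 8, bound 8 not met — violated.
9. S = 4, V = 3; 4 ≥ 3 — satisfied.

The assignment fails constraints 2 and 8.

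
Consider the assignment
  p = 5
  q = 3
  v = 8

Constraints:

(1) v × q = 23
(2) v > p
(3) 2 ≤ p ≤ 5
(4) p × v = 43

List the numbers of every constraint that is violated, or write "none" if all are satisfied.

The assignment fails constraints 1 and 4.

(1) v × q = 8 × 3 = 24, not 23  fails
(2) v = 8, p = 5; 8 > 5  holds
(3) p = 5 lies in [2, 5]  holds
(4) p × v = 5 × 8 = 40, not 43  fails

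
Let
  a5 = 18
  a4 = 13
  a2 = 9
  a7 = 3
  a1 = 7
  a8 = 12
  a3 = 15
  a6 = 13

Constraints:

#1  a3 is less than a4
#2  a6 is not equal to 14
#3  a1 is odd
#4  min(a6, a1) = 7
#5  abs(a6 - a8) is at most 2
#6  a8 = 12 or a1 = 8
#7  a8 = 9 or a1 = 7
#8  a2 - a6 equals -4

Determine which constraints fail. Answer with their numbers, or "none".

#1 a3 = 15, a4 = 13; 15 ≥ 13 (want <) — fails.
#2 a6 = 13, and 13 ≠ 14 — holds.
#3 a1 = 7 is odd — holds.
#4 min(13, 7) = 7 — holds.
#5 abs(13 - 12) = 1; 1 ≤ 2 — holds.
#6 a8 = 12 = 12 (first disjunct) — holds.
#7 a8 = 12 ≠ 9, but a1 = 7 = 7 (second disjunct) — holds.
#8 a2 - a6 = 9 - 13 = -4 — holds.

Constraint 1 is violated.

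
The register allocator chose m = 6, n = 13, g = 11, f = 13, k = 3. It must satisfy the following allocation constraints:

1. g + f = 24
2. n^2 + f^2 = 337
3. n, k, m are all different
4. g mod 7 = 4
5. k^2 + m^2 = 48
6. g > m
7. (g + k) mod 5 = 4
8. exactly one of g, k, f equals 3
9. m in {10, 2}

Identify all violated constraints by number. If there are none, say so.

1. g + f = 11 + 13 = 24  holds
2. n^2 + f^2 = 13^2 + 13^2 = 169 + 169 = 338, not 337  fails
3. values 13, 3, 6 are pairwise distinct  holds
4. 11 mod 7 = 4  holds
5. k^2 + m^2 = 3^2 + 6^2 = 9 + 36 = 45, not 48  fails
6. g = 11, m = 6; 11 > 6  holds
7. g + k = 14; 14 mod 5 = 4  holds
8. g=11, k=3, f=13; 1 of them equals 3  holds
9. m = 6 is not in {10, 2}  fails

No — constraints 2, 5, and 9 are not satisfied.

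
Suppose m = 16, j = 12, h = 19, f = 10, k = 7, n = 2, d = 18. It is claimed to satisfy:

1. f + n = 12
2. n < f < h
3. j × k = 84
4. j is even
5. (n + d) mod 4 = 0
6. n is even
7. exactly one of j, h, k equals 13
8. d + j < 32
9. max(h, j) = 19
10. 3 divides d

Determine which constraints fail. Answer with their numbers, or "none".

The assignment fails constraint 7.

1. f + n = 10 + 2 = 12  yes
2. values 2 < 10 < 19  yes
3. j × k = 12 × 7 = 84  yes
4. j = 12 is even  yes
5. n + d = 20; 20 mod 4 = 0  yes
6. n = 2 is even  yes
7. j=12, h=19, k=7; 0 of them equal 13, not exactly one  no
8. d + j = 18 + 12 = 30; 30 < 32  yes
9. max(19, 12) = 19  yes
10. 18 / 3 = 6, so 3 divides 18  yes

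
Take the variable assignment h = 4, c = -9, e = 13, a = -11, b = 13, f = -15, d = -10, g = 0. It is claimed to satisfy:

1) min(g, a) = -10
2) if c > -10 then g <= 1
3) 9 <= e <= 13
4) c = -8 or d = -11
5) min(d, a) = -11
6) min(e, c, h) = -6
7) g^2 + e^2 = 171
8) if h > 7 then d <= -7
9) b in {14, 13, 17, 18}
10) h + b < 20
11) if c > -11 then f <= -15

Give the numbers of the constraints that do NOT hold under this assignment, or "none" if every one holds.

Constraints 1, 4, 6, and 7 do not hold.

1) min(0, -11) = -11, not -10 — fails.
2) c = -9 > -10, so we need g ≤ 1; g = 0 ≤ 1 — holds.
3) e = 13 lies in [9, 13] — holds.
4) c = -9 ≠ -8 and d = -10 ≠ -11; both disjuncts false — fails.
5) min(-10, -11) = -11 — holds.
6) min(13, -9, 4) = -9, not -6 — fails.
7) g^2 + e^2 = 0^2 + 13^2 = 0 + 169 = 169, not 171 — fails.
8) h = 4, not > 7; antecedent false, conditional vacuously true — holds.
9) b = 13 is in {14, 13, 17, 18} — holds.
10) h + b = 4 + 13 = 17; 17 < 20 — holds.
11) c = -9 > -11, so we need f ≤ -15; f = -15 ≤ -15 — holds.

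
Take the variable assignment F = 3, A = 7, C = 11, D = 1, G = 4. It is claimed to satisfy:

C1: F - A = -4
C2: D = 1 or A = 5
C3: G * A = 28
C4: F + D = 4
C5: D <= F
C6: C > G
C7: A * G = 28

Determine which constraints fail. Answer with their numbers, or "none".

C1: F - A = 3 - 7 = -4 — holds.
C2: D = 1 = 1 (first disjunct) — holds.
C3: G * A = 4 * 7 = 28 — holds.
C4: F + D = 3 + 1 = 4 — holds.
C5: D = 1, F = 3; 1 ≤ 3 — holds.
C6: C = 11, G = 4; 11 > 4 — holds.
C7: A * G = 7 * 4 = 28 — holds.

No violations.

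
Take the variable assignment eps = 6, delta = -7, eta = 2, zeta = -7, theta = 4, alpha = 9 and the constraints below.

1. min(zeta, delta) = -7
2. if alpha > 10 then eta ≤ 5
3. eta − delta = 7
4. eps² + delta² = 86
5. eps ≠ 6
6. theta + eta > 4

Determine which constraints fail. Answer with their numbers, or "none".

1. min(-7, -7) = -7  holds
2. alpha = 9, not > 10; antecedent false, conditional vacuously true  holds
3. eta − delta = 2 − (-7) = 9, not 7  fails
4. eps² + delta² = 6² + (-7)² = 36 + 49 = 85, not 86  fails
5. eps = 6, but 6 is required to differ  fails
6. theta + eta = 4 + 2 = 6; 6 > 4  holds

Violated: 3, 4, 5.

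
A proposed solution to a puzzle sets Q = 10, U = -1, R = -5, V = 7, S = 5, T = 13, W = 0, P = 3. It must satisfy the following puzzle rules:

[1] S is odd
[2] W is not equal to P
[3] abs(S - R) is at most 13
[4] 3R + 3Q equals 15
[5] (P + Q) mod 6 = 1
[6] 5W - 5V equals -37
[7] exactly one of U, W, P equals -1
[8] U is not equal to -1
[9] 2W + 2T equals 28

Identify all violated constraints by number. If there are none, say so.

[1] S = 5 is odd  holds
[2] W = 0, P = 3; distinct  holds
[3] abs(5 - (-5)) = 10; 10 ≤ 13  holds
[4] 3R + 3Q = 3(-5) + 3(10) = 15  holds
[5] P + Q = 13; 13 mod 6 = 1  holds
[6] 5W - 5V = 5(0) - 5(7) = -35, not -37  fails
[7] U=-1, W=0, P=3; 1 of them equals -1  holds
[8] U = -1, but -1 is required to differ  fails
[9] 2W + 2T = 2(0) + 2(13) = 26, not 28  fails

Constraints 6, 8, and 9 are violated.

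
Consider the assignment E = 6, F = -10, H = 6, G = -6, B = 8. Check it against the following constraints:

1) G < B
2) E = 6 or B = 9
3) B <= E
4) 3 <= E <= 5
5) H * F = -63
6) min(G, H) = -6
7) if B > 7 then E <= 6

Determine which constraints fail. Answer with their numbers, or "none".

1) G = -6, B = 8; -6 < 8  ✓
2) E = 6 = 6 (first disjunct)  ✓
3) B = 8, E = 6; 8 > 6 (want ≤)  ✗
4) E = 6 is outside [3, 5]  ✗
5) H * F = 6 * (-10) = -60, not -63  ✗
6) min(-6, 6) = -6  ✓
7) B = 8 > 7, so we need E ≤ 6; E = 6 ≤ 6  ✓

Constraints 3, 4, and 5 do not hold.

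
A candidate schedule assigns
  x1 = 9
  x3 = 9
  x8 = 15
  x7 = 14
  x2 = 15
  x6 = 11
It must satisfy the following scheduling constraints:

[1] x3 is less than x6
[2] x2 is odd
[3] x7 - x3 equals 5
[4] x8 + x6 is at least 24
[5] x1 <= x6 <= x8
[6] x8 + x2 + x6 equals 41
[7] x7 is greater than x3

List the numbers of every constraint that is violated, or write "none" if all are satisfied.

[1] x3 = 9, x6 = 11; 9 < 11 — holds.
[2] x2 = 15 is odd — holds.
[3] x7 - x3 = 14 - 9 = 5 — holds.
[4] x8 + x6 = 15 + 11 = 26; 26 ≥ 24 — holds.
[5] values 9 <= 11 <= 15 — holds.
[6] x8 + x2 + x6 = 15 + 15 + 11 = 41 — holds.
[7] x7 = 14, x3 = 9; 14 > 9 — holds.

All constraints are satisfied.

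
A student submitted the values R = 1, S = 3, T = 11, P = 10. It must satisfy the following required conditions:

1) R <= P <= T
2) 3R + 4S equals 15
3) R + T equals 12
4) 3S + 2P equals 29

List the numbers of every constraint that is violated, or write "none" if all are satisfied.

1) values 1 <= 10 <= 11  yes
2) 3R + 4S = 3(1) + 4(3) = 15  yes
3) R + T = 1 + 11 = 12  yes
4) 3S + 2P = 3(3) + 2(10) = 29  yes

No violations.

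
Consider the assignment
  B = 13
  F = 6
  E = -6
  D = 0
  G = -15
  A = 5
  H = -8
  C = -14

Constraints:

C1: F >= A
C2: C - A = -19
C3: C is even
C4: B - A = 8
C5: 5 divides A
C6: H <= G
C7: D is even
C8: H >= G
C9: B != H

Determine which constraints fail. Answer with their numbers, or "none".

Constraint 6 does not hold.

C1: F = 6, A = 5; 6 ≥ 5 — satisfied.
C2: C - A = -14 - 5 = -19 — satisfied.
C3: C = -14 is even — satisfied.
C4: B - A = 13 - 5 = 8 — satisfied.
C5: 5 / 5 = 1, so 5 divides 5 — satisfied.
C6: H = -8, G = -15; -8 > -15 (want ≤) — violated.
C7: D = 0 is even — satisfied.
C8: H = -8, G = -15; -8 ≥ -15 — satisfied.
C9: B = 13, H = -8; distinct — satisfied.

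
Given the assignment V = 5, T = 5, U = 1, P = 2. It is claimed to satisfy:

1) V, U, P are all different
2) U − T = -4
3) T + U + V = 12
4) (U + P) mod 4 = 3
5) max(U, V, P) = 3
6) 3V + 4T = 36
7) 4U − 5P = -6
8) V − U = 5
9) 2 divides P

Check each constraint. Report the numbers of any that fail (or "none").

Constraints 3, 5, 6, and 8 do not hold.

1) values 5, 1, 2 are pairwise distinct  yes
2) U − T = 1 − 5 = -4  yes
3) T + U + V = 5 + 1 + 5 = 11, not 12  no
4) U + P = 3; 3 mod 4 = 3  yes
5) max(1, 5, 2) = 5, not 3  no
6) 3V + 4T = 3(5) + 4(5) = 35, not 36  no
7) 4U − 5P = 4(1) − 5(2) = -6  yes
8) V − U = 5 − 1 = 4, not 5  no
9) 2 / 2 = 1, so 2 divides 2  yes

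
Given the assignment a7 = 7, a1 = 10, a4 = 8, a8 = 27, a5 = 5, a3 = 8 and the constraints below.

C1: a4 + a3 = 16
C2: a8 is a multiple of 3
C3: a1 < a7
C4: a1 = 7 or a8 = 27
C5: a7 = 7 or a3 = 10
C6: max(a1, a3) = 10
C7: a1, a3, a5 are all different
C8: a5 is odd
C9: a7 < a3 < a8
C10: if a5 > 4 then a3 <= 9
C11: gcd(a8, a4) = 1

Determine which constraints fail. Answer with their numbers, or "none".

C1: a4 + a3 = 8 + 8 = 16 — holds.
C2: 27 / 3 = 9, so 3 divides 27 — holds.
C3: a1 = 10, a7 = 7; 10 ≥ 7 (want <) — does not hold.
C4: a1 = 10 ≠ 7, but a8 = 27 = 27 (second disjunct) — holds.
C5: a7 = 7 = 7 (first disjunct) — holds.
C6: max(10, 8) = 10 — holds.
C7: values 10, 8, 5 are pairwise distinct — holds.
C8: a5 = 5 is odd — holds.
C9: values 7 < 8 < 27 — holds.
C10: a5 = 5 > 4, so we need a3 ≤ 9; a3 = 8 ≤ 9 — holds.
C11: gcd(27, 8) = 1 — holds.

Violated: 3.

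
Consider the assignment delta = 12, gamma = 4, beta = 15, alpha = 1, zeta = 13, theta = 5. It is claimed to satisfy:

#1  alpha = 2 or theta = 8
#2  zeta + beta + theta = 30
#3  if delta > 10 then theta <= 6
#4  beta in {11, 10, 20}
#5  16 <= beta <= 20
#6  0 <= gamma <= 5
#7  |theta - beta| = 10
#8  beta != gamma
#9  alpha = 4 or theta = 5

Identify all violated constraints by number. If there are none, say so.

No — constraints 1, 2, 4, and 5 are not satisfied.

#1 alpha = 1 ≠ 2 and theta = 5 ≠ 8; both disjuncts false  ✗
#2 zeta + beta + theta = 13 + 15 + 5 = 33, not 30  ✗
#3 delta = 12 > 10, so we need theta ≤ 6; theta = 5 ≤ 6  ✓
#4 beta = 15 is not in {11, 10, 20}  ✗
#5 beta = 15 is outside [16, 20]  ✗
#6 gamma = 4 lies in [0, 5]  ✓
#7 |5 - 15| = 10  ✓
#8 beta = 15, gamma = 4; distinct  ✓
#9 alpha = 1 ≠ 4, but theta = 5 = 5 (second disjunct)  ✓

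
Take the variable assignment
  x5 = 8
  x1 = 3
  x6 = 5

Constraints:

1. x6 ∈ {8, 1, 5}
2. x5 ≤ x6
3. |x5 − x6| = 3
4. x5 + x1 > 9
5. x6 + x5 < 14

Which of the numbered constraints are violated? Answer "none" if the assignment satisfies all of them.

Constraint 2 is violated.

1. x6 = 5 is in {8, 1, 5} — holds.
2. x5 = 8, x6 = 5; 8 > 5 (want ≤) — does not hold.
3. |8 − 5| = 3 — holds.
4. x5 + x1 = 8 + 3 = 11; 11 > 9 — holds.
5. x6 + x5 = 5 + 8 = 13; 13 < 14 — holds.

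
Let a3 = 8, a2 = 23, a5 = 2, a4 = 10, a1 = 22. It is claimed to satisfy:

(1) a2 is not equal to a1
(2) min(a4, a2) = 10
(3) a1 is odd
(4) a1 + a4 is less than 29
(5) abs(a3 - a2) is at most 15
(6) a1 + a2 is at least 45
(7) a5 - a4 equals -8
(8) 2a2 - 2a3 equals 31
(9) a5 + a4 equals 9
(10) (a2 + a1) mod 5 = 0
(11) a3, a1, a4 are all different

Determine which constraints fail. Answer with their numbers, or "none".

Constraints 3, 4, 8, and 9 do not hold.

(1) a2 = 23, a1 = 22; distinct — OK.
(2) min(10, 23) = 10 — OK.
(3) a1 = 22 is even — violated.
(4) a1 + a4 = 22 + 10 = 32; 32 ≥ 29, bound 29 not met — violated.
(5) abs(8 - 23) = 15; 15 ≤ 15 — OK.
(6) a1 + a2 = 22 + 23 = 45; 45 ≥ 45 — OK.
(7) a5 - a4 = 2 - 10 = -8 — OK.
(8) 2a2 - 2a3 = 2(23) - 2(8) = 30, not 31 — violated.
(9) a5 + a4 = 2 + 10 = 12, not 9 — violated.
(10) a2 + a1 = 45; 45 mod 5 = 0 — OK.
(11) values 8, 22, 10 are pairwise distinct — OK.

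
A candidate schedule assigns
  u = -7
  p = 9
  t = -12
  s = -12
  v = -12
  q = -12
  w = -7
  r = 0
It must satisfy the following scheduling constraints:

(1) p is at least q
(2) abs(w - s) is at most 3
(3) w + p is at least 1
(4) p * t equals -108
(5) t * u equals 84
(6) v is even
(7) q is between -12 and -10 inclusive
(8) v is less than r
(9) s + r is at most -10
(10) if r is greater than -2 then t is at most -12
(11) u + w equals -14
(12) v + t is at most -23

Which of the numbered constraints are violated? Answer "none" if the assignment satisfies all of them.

Constraint 2 does not hold.

(1) p = 9, q = -12; 9 ≥ -12 — holds.
(2) abs(-7 - (-12)) = 5; 5 > 3, exceeds bound 3 — does not hold.
(3) w + p = -7 + 9 = 2; 2 ≥ 1 — holds.
(4) p * t = 9 * (-12) = -108 — holds.
(5) t * u = -12 * (-7) = 84 — holds.
(6) v = -12 is even — holds.
(7) q = -12 lies in [-12, -10] — holds.
(8) v = -12, r = 0; -12 < 0 — holds.
(9) s + r = -12 + 0 = -12; -12 ≤ -10 — holds.
(10) r = 0 > -2, so we need t ≤ -12; t = -12 ≤ -12 — holds.
(11) u + w = -7 + (-7) = -14 — holds.
(12) v + t = -12 + (-12) = -24; -24 ≤ -23 — holds.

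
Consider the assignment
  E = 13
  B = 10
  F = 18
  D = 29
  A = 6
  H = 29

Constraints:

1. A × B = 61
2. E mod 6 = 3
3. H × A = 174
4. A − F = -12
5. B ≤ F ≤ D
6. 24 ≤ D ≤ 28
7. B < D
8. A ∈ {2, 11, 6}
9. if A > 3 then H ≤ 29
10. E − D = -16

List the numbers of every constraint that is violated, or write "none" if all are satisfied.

1. A × B = 6 × 10 = 60, not 61  ✘
2. 13 mod 6 = 1, not 3  ✘
3. H × A = 29 × 6 = 174  ✔
4. A − F = 6 − 18 = -12  ✔
5. values 10 ≤ 18 ≤ 29  ✔
6. D = 29 is outside [24, 28]  ✘
7. B = 10, D = 29; 10 < 29  ✔
8. A = 6 is in {2, 11, 6}  ✔
9. A = 6 > 3, so we need H ≤ 29; H = 29 ≤ 29  ✔
10. E − D = 13 − 29 = -16  ✔

Constraints 1, 2, and 6 are violated.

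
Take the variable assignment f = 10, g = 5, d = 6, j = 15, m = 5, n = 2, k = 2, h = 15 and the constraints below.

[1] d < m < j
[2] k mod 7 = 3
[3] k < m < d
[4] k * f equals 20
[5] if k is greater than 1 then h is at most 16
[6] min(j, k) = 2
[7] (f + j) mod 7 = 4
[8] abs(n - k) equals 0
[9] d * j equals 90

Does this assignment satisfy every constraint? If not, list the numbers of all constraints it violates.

Violated: 1 and 2.

[1] values 6, 5, 15; d = 6 is not < m = 5 — violated.
[2] 2 mod 7 = 2, not 3 — violated.
[3] values 2 < 5 < 6 — OK.
[4] k * f = 2 * 10 = 20 — OK.
[5] k = 2 > 1, so we need h ≤ 16; h = 15 ≤ 16 — OK.
[6] min(15, 2) = 2 — OK.
[7] f + j = 25; 25 mod 7 = 4 — OK.
[8] abs(2 - 2) = 0 — OK.
[9] d * j = 6 * 15 = 90 — OK.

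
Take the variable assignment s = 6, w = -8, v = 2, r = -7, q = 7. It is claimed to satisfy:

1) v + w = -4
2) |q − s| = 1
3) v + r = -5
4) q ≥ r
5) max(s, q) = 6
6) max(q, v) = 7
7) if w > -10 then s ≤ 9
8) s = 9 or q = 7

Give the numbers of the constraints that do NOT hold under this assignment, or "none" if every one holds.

1) v + w = 2 + (-8) = -6, not -4  ✘
2) |7 − 6| = 1  ✔
3) v + r = 2 + (-7) = -5  ✔
4) q = 7, r = -7; 7 ≥ -7  ✔
5) max(6, 7) = 7, not 6  ✘
6) max(7, 2) = 7  ✔
7) w = -8 > -10, so we need s ≤ 9; s = 6 ≤ 9  ✔
8) s = 6 ≠ 9, but q = 7 = 7 (second disjunct)  ✔

Constraints 1, 5 do not hold.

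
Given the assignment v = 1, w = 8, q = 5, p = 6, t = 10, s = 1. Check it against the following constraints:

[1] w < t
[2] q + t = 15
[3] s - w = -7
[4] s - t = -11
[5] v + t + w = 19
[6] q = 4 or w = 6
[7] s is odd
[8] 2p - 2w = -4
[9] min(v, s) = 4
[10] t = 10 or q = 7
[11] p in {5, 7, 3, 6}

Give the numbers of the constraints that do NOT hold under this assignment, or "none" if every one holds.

The assignment fails constraints 4, 6, and 9.

[1] w = 8, t = 10; 8 < 10  true
[2] q + t = 5 + 10 = 15  true
[3] s - w = 1 - 8 = -7  true
[4] s - t = 1 - 10 = -9, not -11  false
[5] v + t + w = 1 + 10 + 8 = 19  true
[6] q = 5 ≠ 4 and w = 8 ≠ 6; both disjuncts false  false
[7] s = 1 is odd  true
[8] 2p - 2w = 2(6) - 2(8) = -4  true
[9] min(1, 1) = 1, not 4  false
[10] t = 10 = 10 (first disjunct)  true
[11] p = 6 is in {5, 7, 3, 6}  true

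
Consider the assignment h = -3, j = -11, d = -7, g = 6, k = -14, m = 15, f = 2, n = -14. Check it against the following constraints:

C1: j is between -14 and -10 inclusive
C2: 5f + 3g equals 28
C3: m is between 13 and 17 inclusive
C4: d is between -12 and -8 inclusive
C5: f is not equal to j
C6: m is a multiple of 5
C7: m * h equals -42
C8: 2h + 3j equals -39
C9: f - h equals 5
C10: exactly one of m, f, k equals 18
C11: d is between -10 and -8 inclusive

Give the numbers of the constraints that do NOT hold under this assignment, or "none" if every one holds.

C1: j = -11 lies in [-14, -10] — OK.
C2: 5f + 3g = 5(2) + 3(6) = 28 — OK.
C3: m = 15 lies in [13, 17] — OK.
C4: d = -7 is outside [-12, -8] — violated.
C5: f = 2, j = -11; distinct — OK.
C6: 15 / 5 = 3, so 5 divides 15 — OK.
C7: m * h = 15 * (-3) = -45, not -42 — violated.
C8: 2h + 3j = 2(-3) + 3(-11) = -39 — OK.
C9: f - h = 2 - (-3) = 5 — OK.
C10: m=15, f=2, k=-14; 0 of them equal 18, not exactly one — violated.
C11: d = -7 is outside [-10, -8] — violated.

No — constraints 4, 7, 10, and 11 are not satisfied.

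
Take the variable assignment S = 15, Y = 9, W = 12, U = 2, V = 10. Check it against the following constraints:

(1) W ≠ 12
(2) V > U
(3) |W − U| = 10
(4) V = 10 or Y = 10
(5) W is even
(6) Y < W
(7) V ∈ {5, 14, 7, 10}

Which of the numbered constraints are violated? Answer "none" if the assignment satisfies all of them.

(1) W = 12, but 12 is required to differ — violated.
(2) V = 10, U = 2; 10 > 2 — satisfied.
(3) |12 − 2| = 10 — satisfied.
(4) V = 10 = 10 (first disjunct) — satisfied.
(5) W = 12 is even — satisfied.
(6) Y = 9, W = 12; 9 < 12 — satisfied.
(7) V = 10 is in {5, 14, 7, 10} — satisfied.

The assignment fails constraint 1.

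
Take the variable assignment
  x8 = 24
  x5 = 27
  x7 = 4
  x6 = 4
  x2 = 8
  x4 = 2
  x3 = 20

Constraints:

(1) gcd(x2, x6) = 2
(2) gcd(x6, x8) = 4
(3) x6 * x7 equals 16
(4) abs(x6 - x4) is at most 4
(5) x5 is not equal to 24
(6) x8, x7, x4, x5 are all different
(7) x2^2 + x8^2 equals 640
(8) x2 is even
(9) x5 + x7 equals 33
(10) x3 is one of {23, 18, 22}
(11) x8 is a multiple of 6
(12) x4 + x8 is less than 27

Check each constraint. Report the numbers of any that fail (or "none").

(1) gcd(8, 4) = 4, not 2  ✗
(2) gcd(4, 24) = 4  ✓
(3) x6 * x7 = 4 * 4 = 16  ✓
(4) abs(4 - 2) = 2; 2 ≤ 4  ✓
(5) x5 = 27, and 27 ≠ 24  ✓
(6) values 24, 4, 2, 27 are pairwise distinct  ✓
(7) x2^2 + x8^2 = 8^2 + 24^2 = 64 + 576 = 640  ✓
(8) x2 = 8 is even  ✓
(9) x5 + x7 = 27 + 4 = 31, not 33  ✗
(10) x3 = 20 is not in {23, 18, 22}  ✗
(11) 24 / 6 = 4, so 6 divides 24  ✓
(12) x4 + x8 = 2 + 24 = 26; 26 < 27  ✓

Constraints 1, 9, and 10 do not hold.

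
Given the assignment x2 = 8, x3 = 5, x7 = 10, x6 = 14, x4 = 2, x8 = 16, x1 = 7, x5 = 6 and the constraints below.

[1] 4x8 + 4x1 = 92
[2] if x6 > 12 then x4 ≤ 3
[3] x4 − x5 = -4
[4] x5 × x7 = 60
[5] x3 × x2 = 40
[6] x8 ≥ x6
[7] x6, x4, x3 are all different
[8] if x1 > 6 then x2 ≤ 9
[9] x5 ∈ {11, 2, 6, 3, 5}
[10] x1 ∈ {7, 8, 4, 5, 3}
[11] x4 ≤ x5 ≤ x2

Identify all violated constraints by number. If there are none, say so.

[1] 4x8 + 4x1 = 4(16) + 4(7) = 92 — OK.
[2] x6 = 14 > 12, so we need x4 ≤ 3; x4 = 2 ≤ 3 — OK.
[3] x4 − x5 = 2 − 6 = -4 — OK.
[4] x5 × x7 = 6 × 10 = 60 — OK.
[5] x3 × x2 = 5 × 8 = 40 — OK.
[6] x8 = 16, x6 = 14; 16 ≥ 14 — OK.
[7] values 14, 2, 5 are pairwise distinct — OK.
[8] x1 = 7 > 6, so we need x2 ≤ 9; x2 = 8 ≤ 9 — OK.
[9] x5 = 6 is in {11, 2, 6, 3, 5} — OK.
[10] x1 = 7 is in {7, 8, 4, 5, 3} — OK.
[11] values 2 ≤ 6 ≤ 8 — OK.

All constraints are satisfied.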